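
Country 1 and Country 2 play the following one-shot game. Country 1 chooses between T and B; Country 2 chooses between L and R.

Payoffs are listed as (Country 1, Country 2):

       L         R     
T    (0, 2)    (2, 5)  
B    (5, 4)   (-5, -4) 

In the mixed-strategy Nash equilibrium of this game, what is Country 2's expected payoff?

28/11

First find x, the probability Country 1 plays T, from Country 2's indifference between L and R: 2x + 4(1−x) = 5x − 4(1−x), giving x = 8/11.
Since Country 2 is indifferent in equilibrium, Country 2's expected payoff equals the payoff from either column against (8/11, 3/11). Using L: 2(8/11) + 4(3/11) = 28/11.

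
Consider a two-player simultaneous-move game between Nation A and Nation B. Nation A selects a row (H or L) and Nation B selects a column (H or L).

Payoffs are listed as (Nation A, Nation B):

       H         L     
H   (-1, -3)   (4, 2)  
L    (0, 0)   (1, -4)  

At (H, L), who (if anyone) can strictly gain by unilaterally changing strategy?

Nation A at (H, L) earns 4; deviating to L yields 1 — not better.
Nation B earns 2; deviating to H yields -3 — not better.
Neither player can strictly improve; the profile is a Nash equilibrium.

Neither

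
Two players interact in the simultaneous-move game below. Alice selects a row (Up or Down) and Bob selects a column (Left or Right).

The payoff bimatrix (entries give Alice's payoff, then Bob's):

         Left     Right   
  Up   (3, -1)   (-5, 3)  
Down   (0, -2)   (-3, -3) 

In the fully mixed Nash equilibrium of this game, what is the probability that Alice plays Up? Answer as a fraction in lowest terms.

Let p be the probability that Alice plays Up. In a completely mixed equilibrium, Bob must be indifferent between Left and Right.
Bob's expected payoff from Left is −p − 2(1−p); from Right it is 3p − 3(1−p).
Setting these equal: p − 2 = 6p − 3, so p = 1/5.

1/5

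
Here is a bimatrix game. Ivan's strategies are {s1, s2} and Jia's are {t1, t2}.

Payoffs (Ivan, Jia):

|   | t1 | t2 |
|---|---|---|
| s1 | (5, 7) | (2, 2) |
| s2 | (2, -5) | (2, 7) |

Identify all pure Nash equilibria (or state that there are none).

(s1, t1): Ivan gets 5 ≥ 2 from s2, and Jia gets 7 ≥ 2 from t2 — Nash equilibrium.
(s1, t2): Jia prefers t1 (7 > 2) — not an equilibrium.
(s2, t1): Ivan prefers s1 (5 > 2); Jia prefers t2 (7 > -5) — not an equilibrium.
(s2, t2): Ivan gets 2 ≥ 2 from s1, and Jia gets 7 ≥ -5 from t1 — Nash equilibrium.

(s1, t1) and (s2, t2)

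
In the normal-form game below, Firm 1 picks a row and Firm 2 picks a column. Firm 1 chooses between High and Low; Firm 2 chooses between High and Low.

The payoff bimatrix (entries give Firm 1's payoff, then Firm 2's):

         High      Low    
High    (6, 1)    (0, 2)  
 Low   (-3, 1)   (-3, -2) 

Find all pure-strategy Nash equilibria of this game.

(High, Low)

(High, High): Firm 2 prefers Low (2 > 1) — not an equilibrium.
(High, Low): Firm 1 gets 0 ≥ -3 from Low, and Firm 2 gets 2 ≥ 1 from High — Nash equilibrium.
(Low, High): Firm 1 prefers High (6 > -3) — not an equilibrium.
(Low, Low): Firm 1 prefers High (0 > -3); Firm 2 prefers High (1 > -2) — not an equilibrium.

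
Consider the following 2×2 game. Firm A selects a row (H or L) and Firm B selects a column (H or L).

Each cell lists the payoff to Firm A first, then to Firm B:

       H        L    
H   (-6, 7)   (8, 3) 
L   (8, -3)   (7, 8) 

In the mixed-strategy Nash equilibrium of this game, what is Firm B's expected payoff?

First find p, the probability Firm A plays H, from Firm B's indifference between H and L: 7p − 3(1−p) = 3p + 8(1−p), giving p = 11/15.
Since Firm B is indifferent in equilibrium, Firm B's expected payoff equals the payoff from either column against (11/15, 4/15). Using H: 7(11/15) − 3(4/15) = 13/3.

13/3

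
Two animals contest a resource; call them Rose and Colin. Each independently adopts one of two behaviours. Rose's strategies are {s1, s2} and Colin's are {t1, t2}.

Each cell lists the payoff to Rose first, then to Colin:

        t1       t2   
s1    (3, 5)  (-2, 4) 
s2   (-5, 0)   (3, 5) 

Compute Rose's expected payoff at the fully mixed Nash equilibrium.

First find y, the probability Colin plays t1, from Rose's indifference between s1 and s2: 3y − 2(1−y) = −5y + 3(1−y), giving y = 5/13.
Since Rose is indifferent in equilibrium, Rose's expected payoff equals the payoff from either row against (5/13, 8/13). Using s1: 3(5/13) − 2(8/13) = -1/13.

-1/13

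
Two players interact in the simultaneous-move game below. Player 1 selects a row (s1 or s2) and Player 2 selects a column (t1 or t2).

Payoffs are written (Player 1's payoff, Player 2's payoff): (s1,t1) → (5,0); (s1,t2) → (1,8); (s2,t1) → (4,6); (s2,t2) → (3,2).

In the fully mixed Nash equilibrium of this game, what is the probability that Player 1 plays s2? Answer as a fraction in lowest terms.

Let r be the probability that Player 1 plays s1. In a completely mixed equilibrium, Player 2 must be indifferent between t1 and t2.
Player 2's expected payoff from t1 is 6(1−r); from t2 it is 8r + 2(1−r).
Setting these equal: −6r + 6 = 6r + 2, so r = 1/3.
Therefore Player 1 plays s2 with probability 1 − 1/3 = 2/3.

2/3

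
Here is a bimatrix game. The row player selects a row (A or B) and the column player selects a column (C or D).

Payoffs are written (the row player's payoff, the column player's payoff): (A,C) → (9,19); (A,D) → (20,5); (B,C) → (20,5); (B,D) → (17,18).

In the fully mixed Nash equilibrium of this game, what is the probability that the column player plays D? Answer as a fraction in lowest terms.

11/14

Let q be the probability that the column player plays C. In a completely mixed equilibrium, the row player must be indifferent between A and B.
The row player's expected payoff from A is 9q + 20(1−q); from B it is 20q + 17(1−q).
Setting these equal: −11q + 20 = 3q + 17, so q = 3/14.
Therefore the column player plays D with probability 1 − 3/14 = 11/14.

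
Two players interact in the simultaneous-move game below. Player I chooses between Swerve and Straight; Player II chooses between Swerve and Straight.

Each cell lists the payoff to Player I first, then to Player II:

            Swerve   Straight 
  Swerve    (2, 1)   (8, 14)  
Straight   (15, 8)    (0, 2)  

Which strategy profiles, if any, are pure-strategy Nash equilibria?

(Swerve, Swerve): Player I prefers Straight (15 > 2); Player II prefers Straight (14 > 1) — not an equilibrium.
(Swerve, Straight): Player I gets 8 ≥ 0 from Straight, and Player II gets 14 ≥ 1 from Swerve — Nash equilibrium.
(Straight, Swerve): Player I gets 15 ≥ 2 from Swerve, and Player II gets 8 ≥ 2 from Straight — Nash equilibrium.
(Straight, Straight): Player I prefers Swerve (8 > 0); Player II prefers Swerve (8 > 2) — not an equilibrium.

(Swerve, Straight) and (Straight, Swerve)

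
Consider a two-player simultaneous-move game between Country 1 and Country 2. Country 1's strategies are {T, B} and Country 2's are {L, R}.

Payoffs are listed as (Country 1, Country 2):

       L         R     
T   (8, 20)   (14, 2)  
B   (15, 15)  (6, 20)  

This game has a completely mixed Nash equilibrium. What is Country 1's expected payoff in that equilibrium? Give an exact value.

54/5

First find y, the probability Country 2 plays L, from Country 1's indifference between T and B: 8y + 14(1−y) = 15y + 6(1−y), giving y = 8/15.
Since Country 1 is indifferent in equilibrium, Country 1's expected payoff equals the payoff from either row against (8/15, 7/15). Using T: 8(8/15) + 14(7/15) = 54/5.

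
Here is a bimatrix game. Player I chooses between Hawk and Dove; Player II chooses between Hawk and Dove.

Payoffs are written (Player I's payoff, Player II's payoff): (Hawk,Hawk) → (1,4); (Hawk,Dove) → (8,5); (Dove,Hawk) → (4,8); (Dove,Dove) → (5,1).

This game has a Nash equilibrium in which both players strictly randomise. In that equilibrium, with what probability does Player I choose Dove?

Let x be the probability that Player I plays Hawk. In a completely mixed equilibrium, Player II must be indifferent between Hawk and Dove.
Player II's expected payoff from Hawk is 4x + 8(1−x); from Dove it is 5x + (1−x).
Setting these equal: −4x + 8 = 4x + 1, so x = 7/8.
Therefore Player I plays Dove with probability 1 − 7/8 = 1/8.

1/8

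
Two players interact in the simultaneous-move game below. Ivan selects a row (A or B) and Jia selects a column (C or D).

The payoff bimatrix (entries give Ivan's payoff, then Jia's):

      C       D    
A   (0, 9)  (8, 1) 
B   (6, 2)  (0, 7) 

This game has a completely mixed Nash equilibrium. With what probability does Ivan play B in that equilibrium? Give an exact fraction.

8/13

Let p be the probability that Ivan plays A. In a completely mixed equilibrium, Jia must be indifferent between C and D.
Jia's expected payoff from C is 9p + 2(1−p); from D it is p + 7(1−p).
Setting these equal: 7p + 2 = −6p + 7, so p = 5/13.
Therefore Ivan plays B with probability 1 − 5/13 = 8/13.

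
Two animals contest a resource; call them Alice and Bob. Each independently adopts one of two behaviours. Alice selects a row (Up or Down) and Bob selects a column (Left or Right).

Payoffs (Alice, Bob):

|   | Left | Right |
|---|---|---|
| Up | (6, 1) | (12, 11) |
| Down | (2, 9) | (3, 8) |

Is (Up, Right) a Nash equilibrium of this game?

At (Up, Right), Alice earns 12; switching to Down would give 3, so Alice has no profitable deviation.
Bob earns 11; switching to Left would give 1, so Bob has no profitable deviation.
Neither player can gain by a unilateral deviation, so this profile is a Nash equilibrium.

Yes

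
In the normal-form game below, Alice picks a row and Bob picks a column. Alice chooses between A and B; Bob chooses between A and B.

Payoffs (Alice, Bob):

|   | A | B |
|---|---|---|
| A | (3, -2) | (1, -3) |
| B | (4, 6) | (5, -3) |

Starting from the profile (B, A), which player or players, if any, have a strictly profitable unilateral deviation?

Neither

Alice at (B, A) earns 4; deviating to A yields 3 — not better.
Bob earns 6; deviating to B yields -3 — not better.
Neither player can strictly improve; the profile is a Nash equilibrium.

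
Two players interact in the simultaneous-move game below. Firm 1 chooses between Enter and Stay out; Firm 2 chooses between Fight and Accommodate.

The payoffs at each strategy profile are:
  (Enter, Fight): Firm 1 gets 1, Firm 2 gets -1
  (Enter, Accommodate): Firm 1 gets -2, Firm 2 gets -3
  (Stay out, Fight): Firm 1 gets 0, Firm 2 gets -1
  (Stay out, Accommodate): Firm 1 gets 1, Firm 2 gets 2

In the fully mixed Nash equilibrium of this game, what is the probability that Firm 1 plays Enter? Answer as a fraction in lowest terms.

3/5

Let r be the probability that Firm 1 plays Enter. In a completely mixed equilibrium, Firm 2 must be indifferent between Fight and Accommodate.
Firm 2's expected payoff from Fight is −r − (1−r); from Accommodate it is −3r + 2(1−r).
Setting these equal: -1 = −5r + 2, so r = 3/5.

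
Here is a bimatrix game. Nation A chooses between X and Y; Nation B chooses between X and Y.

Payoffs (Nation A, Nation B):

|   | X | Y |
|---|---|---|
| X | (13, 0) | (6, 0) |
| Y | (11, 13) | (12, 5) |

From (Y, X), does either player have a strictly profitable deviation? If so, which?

Nation A at (Y, X) earns 11; deviating to X yields 13 — a strict improvement.
Nation B earns 13; deviating to Y yields 5 — not better.
Only Nation A has a strictly profitable deviation.

Nation A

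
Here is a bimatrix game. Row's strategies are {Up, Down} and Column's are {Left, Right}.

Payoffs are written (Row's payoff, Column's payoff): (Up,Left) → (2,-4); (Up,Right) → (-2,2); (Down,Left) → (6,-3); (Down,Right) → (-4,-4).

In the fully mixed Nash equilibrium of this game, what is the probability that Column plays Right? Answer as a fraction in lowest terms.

Let y be the probability that Column plays Left. In a completely mixed equilibrium, Row must be indifferent between Up and Down.
Row's expected payoff from Up is 2y − 2(1−y); from Down it is 6y − 4(1−y).
Setting these equal: 4y − 2 = 10y − 4, so y = 1/3.
Therefore Column plays Right with probability 1 − 1/3 = 2/3.

2/3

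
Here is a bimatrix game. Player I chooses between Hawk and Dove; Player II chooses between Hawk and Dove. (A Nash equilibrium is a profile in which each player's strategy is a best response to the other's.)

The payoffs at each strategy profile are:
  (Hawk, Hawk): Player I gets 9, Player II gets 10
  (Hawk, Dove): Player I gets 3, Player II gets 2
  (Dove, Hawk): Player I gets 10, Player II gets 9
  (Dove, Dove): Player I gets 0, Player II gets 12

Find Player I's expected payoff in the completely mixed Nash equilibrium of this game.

15/2

First find y, the probability Player II plays Hawk, from Player I's indifference between Hawk and Dove: 9y + 3(1−y) = 10y, giving y = 3/4.
Since Player I is indifferent in equilibrium, Player I's expected payoff equals the payoff from either row against (3/4, 1/4). Using Hawk: 9(3/4) + 3(1/4) = 15/2.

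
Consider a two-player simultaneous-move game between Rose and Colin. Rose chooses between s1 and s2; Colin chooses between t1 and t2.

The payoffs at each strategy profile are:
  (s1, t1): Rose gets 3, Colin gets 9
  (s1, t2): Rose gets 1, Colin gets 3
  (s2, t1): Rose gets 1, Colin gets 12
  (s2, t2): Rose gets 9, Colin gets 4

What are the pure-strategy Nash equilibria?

(s1, t1): Rose gets 3 ≥ 1 from s2, and Colin gets 9 ≥ 3 from t2 — Nash equilibrium.
(s1, t2): Rose prefers s2 (9 > 1); Colin prefers t1 (9 > 3) — not an equilibrium.
(s2, t1): Rose prefers s1 (3 > 1) — not an equilibrium.
(s2, t2): Colin prefers t1 (12 > 4) — not an equilibrium.

(s1, t1)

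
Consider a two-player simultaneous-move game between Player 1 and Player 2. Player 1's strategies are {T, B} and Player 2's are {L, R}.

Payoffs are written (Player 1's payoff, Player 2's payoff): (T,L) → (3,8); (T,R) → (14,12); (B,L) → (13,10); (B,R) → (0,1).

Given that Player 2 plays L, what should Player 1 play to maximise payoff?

Against L, Player 1 earns 3 from T and 13 from B.
So B is the best response.

B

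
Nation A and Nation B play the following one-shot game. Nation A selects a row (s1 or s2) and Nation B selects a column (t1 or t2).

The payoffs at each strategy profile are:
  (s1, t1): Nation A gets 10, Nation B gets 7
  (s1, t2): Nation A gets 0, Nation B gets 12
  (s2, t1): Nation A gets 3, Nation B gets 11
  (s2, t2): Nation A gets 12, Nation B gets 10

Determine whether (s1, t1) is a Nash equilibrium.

No

At (s1, t1), Nation A earns 10; switching to s2 would give 3, so Nation A has no profitable deviation.
Nation B earns 7; switching to t2 would give 12, so Nation B would deviate.
Since at least one player can profitably deviate, this is not a Nash equilibrium.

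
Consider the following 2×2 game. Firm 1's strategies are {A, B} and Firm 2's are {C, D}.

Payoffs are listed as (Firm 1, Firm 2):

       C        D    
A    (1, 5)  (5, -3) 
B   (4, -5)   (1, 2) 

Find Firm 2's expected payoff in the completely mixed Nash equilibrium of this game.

First find p, the probability Firm 1 plays A, from Firm 2's indifference between C and D: 5p − 5(1−p) = −3p + 2(1−p), giving p = 7/15.
Since Firm 2 is indifferent in equilibrium, Firm 2's expected payoff equals the payoff from either column against (7/15, 8/15). Using C: 5(7/15) − 5(8/15) = -1/3.

-1/3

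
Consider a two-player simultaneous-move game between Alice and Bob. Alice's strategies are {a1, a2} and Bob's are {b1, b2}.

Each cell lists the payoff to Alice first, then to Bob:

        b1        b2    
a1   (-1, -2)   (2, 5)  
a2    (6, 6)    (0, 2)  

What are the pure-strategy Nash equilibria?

(a1, b2) and (a2, b1)

(a1, b1): Alice prefers a2 (6 > -1); Bob prefers b2 (5 > -2) — not an equilibrium.
(a1, b2): Alice gets 2 ≥ 0 from a2, and Bob gets 5 ≥ -2 from b1 — Nash equilibrium.
(a2, b1): Alice gets 6 ≥ -1 from a1, and Bob gets 6 ≥ 2 from b2 — Nash equilibrium.
(a2, b2): Alice prefers a1 (2 > 0); Bob prefers b1 (6 > 2) — not an equilibrium.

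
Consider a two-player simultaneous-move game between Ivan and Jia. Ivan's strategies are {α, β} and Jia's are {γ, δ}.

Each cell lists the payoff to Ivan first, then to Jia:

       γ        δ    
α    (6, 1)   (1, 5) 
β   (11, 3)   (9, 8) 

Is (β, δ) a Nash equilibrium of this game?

At (β, δ), Ivan earns 9; switching to α would give 1, so Ivan has no profitable deviation.
Jia earns 8; switching to γ would give 3, so Jia has no profitable deviation.
Neither player can gain by a unilateral deviation, so this profile is a Nash equilibrium.

Yes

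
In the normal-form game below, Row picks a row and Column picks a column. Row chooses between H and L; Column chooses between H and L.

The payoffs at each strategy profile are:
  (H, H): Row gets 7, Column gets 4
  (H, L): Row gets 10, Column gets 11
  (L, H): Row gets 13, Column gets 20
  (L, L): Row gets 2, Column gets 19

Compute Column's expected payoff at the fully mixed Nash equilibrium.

First find x, the probability Row plays H, from Column's indifference between H and L: 4x + 20(1−x) = 11x + 19(1−x), giving x = 1/8.
Since Column is indifferent in equilibrium, Column's expected payoff equals the payoff from either column against (1/8, 7/8). Using H: 4(1/8) + 20(7/8) = 18.

18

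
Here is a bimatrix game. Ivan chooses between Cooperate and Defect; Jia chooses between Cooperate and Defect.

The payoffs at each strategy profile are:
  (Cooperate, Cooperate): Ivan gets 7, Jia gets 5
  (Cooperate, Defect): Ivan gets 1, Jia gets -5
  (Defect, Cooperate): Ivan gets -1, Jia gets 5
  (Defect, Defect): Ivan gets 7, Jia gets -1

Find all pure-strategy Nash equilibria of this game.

(Cooperate, Cooperate)

(Cooperate, Cooperate): Ivan gets 7 ≥ -1 from Defect, and Jia gets 5 ≥ -5 from Defect — Nash equilibrium.
(Cooperate, Defect): Ivan prefers Defect (7 > 1); Jia prefers Cooperate (5 > -5) — not an equilibrium.
(Defect, Cooperate): Ivan prefers Cooperate (7 > -1) — not an equilibrium.
(Defect, Defect): Jia prefers Cooperate (5 > -1) — not an equilibrium.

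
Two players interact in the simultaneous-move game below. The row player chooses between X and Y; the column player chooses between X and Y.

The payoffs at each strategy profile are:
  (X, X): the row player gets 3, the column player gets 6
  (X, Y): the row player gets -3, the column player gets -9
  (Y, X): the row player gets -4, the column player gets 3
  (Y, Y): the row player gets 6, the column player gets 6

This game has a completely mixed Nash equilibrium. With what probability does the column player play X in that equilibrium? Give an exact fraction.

9/16

Let q be the probability that the column player plays X. In a completely mixed equilibrium, the row player must be indifferent between X and Y.
The row player's expected payoff from X is 3q − 3(1−q); from Y it is −4q + 6(1−q).
Setting these equal: 6q − 3 = −10q + 6, so q = 9/16.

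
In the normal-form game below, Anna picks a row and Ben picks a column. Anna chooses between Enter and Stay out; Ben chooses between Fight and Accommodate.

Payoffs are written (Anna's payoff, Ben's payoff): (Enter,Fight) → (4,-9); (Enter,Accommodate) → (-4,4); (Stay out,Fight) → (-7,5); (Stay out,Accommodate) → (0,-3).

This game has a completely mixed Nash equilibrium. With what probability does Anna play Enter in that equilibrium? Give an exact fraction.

8/21

Let x be the probability that Anna plays Enter. In a completely mixed equilibrium, Ben must be indifferent between Fight and Accommodate.
Ben's expected payoff from Fight is −9x + 5(1−x); from Accommodate it is 4x − 3(1−x).
Setting these equal: −14x + 5 = 7x − 3, so x = 8/21.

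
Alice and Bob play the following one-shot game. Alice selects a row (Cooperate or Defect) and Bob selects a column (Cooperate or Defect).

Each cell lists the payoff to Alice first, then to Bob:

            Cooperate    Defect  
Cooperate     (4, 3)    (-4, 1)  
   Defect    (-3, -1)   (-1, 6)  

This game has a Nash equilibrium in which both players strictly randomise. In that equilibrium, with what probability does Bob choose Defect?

Let q be the probability that Bob plays Cooperate. In a completely mixed equilibrium, Alice must be indifferent between Cooperate and Defect.
Alice's expected payoff from Cooperate is 4q − 4(1−q); from Defect it is −3q − (1−q).
Setting these equal: 8q − 4 = −2q − 1, so q = 3/10.
Therefore Bob plays Defect with probability 1 − 3/10 = 7/10.

7/10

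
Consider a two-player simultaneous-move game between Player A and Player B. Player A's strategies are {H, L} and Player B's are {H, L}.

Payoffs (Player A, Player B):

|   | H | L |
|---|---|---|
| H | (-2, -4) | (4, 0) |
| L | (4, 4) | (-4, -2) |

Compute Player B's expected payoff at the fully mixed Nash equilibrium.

-4/5

First find x, the probability Player A plays H, from Player B's indifference between H and L: −4x + 4(1−x) = −2(1−x), giving x = 3/5.
Since Player B is indifferent in equilibrium, Player B's expected payoff equals the payoff from either column against (3/5, 2/5). Using H: −4(3/5) + 4(2/5) = -4/5.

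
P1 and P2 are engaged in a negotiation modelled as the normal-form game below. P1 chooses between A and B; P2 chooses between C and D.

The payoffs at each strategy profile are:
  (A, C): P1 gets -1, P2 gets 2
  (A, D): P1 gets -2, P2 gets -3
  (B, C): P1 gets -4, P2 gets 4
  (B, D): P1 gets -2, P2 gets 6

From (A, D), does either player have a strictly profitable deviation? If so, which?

P2

P1 at (A, D) earns -2; deviating to B yields -2 — not better.
P2 earns -3; deviating to C yields 2 — a strict improvement.
Only P2 has a strictly profitable deviation.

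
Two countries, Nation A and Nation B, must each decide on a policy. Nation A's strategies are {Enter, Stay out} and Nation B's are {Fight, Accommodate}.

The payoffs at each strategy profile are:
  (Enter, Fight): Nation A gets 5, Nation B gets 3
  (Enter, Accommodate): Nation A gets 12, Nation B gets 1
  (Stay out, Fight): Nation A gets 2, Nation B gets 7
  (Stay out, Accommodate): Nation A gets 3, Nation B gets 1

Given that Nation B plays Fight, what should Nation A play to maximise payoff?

Against Fight, Nation A earns 5 from Enter and 2 from Stay out.
So Enter is the best response.

Enter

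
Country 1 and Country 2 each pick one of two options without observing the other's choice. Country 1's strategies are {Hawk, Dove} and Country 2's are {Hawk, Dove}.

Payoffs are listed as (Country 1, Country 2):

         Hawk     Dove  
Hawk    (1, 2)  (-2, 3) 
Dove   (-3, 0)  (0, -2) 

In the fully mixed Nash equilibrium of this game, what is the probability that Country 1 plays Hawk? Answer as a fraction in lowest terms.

2/3

Let p be the probability that Country 1 plays Hawk. In a completely mixed equilibrium, Country 2 must be indifferent between Hawk and Dove.
Country 2's expected payoff from Hawk is 2p; from Dove it is 3p − 2(1−p).
Setting these equal: 2p = 5p − 2, so p = 2/3.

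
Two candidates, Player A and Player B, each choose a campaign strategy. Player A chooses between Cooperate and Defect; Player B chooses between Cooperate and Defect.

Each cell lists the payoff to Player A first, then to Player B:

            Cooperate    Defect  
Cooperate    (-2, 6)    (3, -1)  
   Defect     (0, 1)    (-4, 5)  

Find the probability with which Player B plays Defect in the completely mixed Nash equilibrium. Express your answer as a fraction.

2/9

Let y be the probability that Player B plays Cooperate. In a completely mixed equilibrium, Player A must be indifferent between Cooperate and Defect.
Player A's expected payoff from Cooperate is −2y + 3(1−y); from Defect it is −4(1−y).
Setting these equal: −5y + 3 = 4y − 4, so y = 7/9.
Therefore Player B plays Defect with probability 1 − 7/9 = 2/9.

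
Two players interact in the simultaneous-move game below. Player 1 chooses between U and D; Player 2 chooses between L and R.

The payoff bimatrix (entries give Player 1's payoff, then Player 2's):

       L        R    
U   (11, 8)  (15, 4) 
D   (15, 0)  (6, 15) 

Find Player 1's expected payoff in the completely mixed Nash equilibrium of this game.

159/13

First find y, the probability Player 2 plays L, from Player 1's indifference between U and D: 11y + 15(1−y) = 15y + 6(1−y), giving y = 9/13.
Since Player 1 is indifferent in equilibrium, Player 1's expected payoff equals the payoff from either row against (9/13, 4/13). Using U: 11(9/13) + 15(4/13) = 159/13.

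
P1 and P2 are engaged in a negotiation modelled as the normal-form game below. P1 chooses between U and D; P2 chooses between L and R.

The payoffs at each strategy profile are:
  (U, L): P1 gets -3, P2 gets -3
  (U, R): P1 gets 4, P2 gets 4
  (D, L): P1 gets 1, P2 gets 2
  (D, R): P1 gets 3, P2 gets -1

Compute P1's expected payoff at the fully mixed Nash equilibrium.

First find y, the probability P2 plays L, from P1's indifference between U and D: −3y + 4(1−y) = y + 3(1−y), giving y = 1/5.
Since P1 is indifferent in equilibrium, P1's expected payoff equals the payoff from either row against (1/5, 4/5). Using U: −3(1/5) + 4(4/5) = 13/5.

13/5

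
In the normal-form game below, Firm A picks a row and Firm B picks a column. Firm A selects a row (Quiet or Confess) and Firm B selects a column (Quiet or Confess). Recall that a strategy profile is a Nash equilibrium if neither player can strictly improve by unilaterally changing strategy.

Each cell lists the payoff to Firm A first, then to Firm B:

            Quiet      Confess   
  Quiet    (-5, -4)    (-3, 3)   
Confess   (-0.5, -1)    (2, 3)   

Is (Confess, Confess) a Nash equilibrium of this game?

At (Confess, Confess), Firm A earns 2; switching to Quiet would give -3, so Firm A has no profitable deviation.
Firm B earns 3; switching to Quiet would give -1, so Firm B has no profitable deviation.
Neither player can gain by a unilateral deviation, so this profile is a Nash equilibrium.

Yes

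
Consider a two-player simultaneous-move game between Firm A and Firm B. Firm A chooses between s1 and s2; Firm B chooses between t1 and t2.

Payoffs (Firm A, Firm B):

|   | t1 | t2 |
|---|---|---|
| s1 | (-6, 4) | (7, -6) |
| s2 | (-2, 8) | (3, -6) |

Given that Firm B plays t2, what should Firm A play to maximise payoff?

s1

Against t2, Firm A earns 7 from s1 and 3 from s2.
So s1 is the best response.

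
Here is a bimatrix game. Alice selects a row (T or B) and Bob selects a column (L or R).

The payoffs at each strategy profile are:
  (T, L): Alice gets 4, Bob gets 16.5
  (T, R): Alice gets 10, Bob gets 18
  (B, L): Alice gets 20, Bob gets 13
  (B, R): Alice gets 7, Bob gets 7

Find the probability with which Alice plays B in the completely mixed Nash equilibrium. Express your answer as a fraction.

1/5

Let p be the probability that Alice plays T. In a completely mixed equilibrium, Bob must be indifferent between L and R.
Bob's expected payoff from L is 16.5p + 13(1−p); from R it is 18p + 7(1−p).
Setting these equal: 3.5p + 13 = 11p + 7, so p = 4/5.
Therefore Alice plays B with probability 1 − 4/5 = 1/5.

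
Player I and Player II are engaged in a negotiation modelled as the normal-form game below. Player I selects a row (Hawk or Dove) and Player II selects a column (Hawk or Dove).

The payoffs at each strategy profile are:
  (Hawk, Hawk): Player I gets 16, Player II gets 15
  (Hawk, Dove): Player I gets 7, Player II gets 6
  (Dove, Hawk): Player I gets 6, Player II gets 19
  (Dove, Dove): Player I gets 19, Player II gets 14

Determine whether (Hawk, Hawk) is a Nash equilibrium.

At (Hawk, Hawk), Player I earns 16; switching to Dove would give 6, so Player I has no profitable deviation.
Player II earns 15; switching to Dove would give 6, so Player II has no profitable deviation.
Neither player can gain by a unilateral deviation, so this profile is a Nash equilibrium.

Yes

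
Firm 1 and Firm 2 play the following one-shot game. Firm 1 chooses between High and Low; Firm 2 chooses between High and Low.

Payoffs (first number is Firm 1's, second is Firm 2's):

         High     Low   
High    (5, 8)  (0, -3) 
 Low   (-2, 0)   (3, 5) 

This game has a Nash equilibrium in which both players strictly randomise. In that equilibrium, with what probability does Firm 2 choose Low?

Let q be the probability that Firm 2 plays High. In a completely mixed equilibrium, Firm 1 must be indifferent between High and Low.
Firm 1's expected payoff from High is 5q; from Low it is −2q + 3(1−q).
Setting these equal: 5q = −5q + 3, so q = 3/10.
Therefore Firm 2 plays Low with probability 1 − 3/10 = 7/10.

7/10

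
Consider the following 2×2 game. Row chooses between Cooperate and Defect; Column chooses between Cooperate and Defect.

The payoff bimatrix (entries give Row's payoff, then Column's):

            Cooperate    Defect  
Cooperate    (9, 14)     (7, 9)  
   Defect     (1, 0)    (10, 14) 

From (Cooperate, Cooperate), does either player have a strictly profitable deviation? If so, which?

Neither

Row at (Cooperate, Cooperate) earns 9; deviating to Defect yields 1 — not better.
Column earns 14; deviating to Defect yields 9 — not better.
Neither player can strictly improve; the profile is a Nash equilibrium.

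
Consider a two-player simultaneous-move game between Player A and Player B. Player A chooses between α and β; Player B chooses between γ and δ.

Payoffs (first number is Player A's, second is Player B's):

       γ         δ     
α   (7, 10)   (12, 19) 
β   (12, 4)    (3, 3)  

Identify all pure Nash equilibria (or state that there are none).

(α, γ): Player A prefers β (12 > 7); Player B prefers δ (19 > 10) — not an equilibrium.
(α, δ): Player A gets 12 ≥ 3 from β, and Player B gets 19 ≥ 10 from γ — Nash equilibrium.
(β, γ): Player A gets 12 ≥ 7 from α, and Player B gets 4 ≥ 3 from δ — Nash equilibrium.
(β, δ): Player A prefers α (12 > 3); Player B prefers γ (4 > 3) — not an equilibrium.

(α, δ) and (β, γ)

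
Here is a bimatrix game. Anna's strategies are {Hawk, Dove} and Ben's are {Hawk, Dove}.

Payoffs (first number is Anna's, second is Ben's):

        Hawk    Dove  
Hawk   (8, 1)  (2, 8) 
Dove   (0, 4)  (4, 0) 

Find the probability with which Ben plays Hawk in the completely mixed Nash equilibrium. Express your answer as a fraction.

1/5

Let q be the probability that Ben plays Hawk. In a completely mixed equilibrium, Anna must be indifferent between Hawk and Dove.
Anna's expected payoff from Hawk is 8q + 2(1−q); from Dove it is 4(1−q).
Setting these equal: 6q + 2 = −4q + 4, so q = 1/5.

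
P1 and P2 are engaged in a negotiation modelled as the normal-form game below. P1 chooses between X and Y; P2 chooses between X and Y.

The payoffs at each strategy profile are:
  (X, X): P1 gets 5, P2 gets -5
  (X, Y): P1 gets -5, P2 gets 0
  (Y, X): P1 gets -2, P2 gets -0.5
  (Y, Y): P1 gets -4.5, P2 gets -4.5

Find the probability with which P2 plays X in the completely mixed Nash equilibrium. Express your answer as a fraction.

Let q be the probability that P2 plays X. In a completely mixed equilibrium, P1 must be indifferent between X and Y.
P1's expected payoff from X is 5q − 5(1−q); from Y it is −2q − 4.5(1−q).
Setting these equal: 10q − 5 = 2.5q − 4.5, so q = 1/15.

1/15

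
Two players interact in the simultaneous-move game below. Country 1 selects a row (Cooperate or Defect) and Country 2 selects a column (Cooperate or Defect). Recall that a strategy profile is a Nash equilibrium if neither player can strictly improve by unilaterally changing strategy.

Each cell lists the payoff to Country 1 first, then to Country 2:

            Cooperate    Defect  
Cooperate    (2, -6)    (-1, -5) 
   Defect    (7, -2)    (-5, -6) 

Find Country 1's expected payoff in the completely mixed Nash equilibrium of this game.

1/3

First find q, the probability Country 2 plays Cooperate, from Country 1's indifference between Cooperate and Defect: 2q − (1−q) = 7q − 5(1−q), giving q = 4/9.
Since Country 1 is indifferent in equilibrium, Country 1's expected payoff equals the payoff from either row against (4/9, 5/9). Using Cooperate: 2(4/9) − (5/9) = 1/3.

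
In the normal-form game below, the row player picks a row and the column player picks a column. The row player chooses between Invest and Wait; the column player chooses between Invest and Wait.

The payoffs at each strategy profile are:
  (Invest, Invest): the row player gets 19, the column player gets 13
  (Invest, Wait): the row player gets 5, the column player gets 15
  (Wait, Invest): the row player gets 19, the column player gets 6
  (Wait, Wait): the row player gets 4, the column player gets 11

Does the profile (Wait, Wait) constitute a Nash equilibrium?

At (Wait, Wait), the row player earns 4; switching to Invest would give 5, so the row player would deviate.
The column player earns 11; switching to Invest would give 6, so the column player has no profitable deviation.
Since at least one player can profitably deviate, this is not a Nash equilibrium.

No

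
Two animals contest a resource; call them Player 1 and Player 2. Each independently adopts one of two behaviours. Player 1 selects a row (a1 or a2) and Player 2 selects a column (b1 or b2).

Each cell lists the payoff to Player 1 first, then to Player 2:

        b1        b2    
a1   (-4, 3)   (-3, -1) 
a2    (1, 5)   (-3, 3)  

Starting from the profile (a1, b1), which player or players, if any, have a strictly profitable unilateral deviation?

Player 1

Player 1 at (a1, b1) earns -4; deviating to a2 yields 1 — a strict improvement.
Player 2 earns 3; deviating to b2 yields -1 — not better.
Only Player 1 has a strictly profitable deviation.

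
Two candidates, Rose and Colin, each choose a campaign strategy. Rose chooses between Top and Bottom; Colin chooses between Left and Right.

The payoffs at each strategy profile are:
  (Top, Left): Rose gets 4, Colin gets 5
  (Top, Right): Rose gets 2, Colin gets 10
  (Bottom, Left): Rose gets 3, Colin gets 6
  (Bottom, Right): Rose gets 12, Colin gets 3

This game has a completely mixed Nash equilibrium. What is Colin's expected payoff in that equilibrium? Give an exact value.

First find x, the probability Rose plays Top, from Colin's indifference between Left and Right: 5x + 6(1−x) = 10x + 3(1−x), giving x = 3/8.
Since Colin is indifferent in equilibrium, Colin's expected payoff equals the payoff from either column against (3/8, 5/8). Using Left: 5(3/8) + 6(5/8) = 45/8.

45/8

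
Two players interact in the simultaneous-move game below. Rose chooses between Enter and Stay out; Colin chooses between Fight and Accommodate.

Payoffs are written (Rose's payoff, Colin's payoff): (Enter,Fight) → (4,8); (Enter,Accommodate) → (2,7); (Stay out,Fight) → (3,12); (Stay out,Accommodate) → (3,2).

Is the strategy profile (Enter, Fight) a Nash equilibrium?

Yes

At (Enter, Fight), Rose earns 4; switching to Stay out would give 3, so Rose has no profitable deviation.
Colin earns 8; switching to Accommodate would give 7, so Colin has no profitable deviation.
Neither player can gain by a unilateral deviation, so this profile is a Nash equilibrium.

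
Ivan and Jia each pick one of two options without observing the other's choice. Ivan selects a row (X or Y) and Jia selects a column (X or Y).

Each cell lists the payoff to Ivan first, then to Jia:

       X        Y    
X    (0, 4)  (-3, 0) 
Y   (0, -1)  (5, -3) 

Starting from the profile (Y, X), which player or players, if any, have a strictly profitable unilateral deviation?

Neither

Ivan at (Y, X) earns 0; deviating to X yields 0 — not better.
Jia earns -1; deviating to Y yields -3 — not better.
Neither player can strictly improve; the profile is a Nash equilibrium.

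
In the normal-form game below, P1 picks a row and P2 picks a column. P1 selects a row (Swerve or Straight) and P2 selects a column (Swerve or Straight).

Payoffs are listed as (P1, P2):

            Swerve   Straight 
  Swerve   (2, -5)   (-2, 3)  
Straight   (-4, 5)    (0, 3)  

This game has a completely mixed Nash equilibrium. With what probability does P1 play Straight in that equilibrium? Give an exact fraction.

4/5

Let x be the probability that P1 plays Swerve. In a completely mixed equilibrium, P2 must be indifferent between Swerve and Straight.
P2's expected payoff from Swerve is −5x + 5(1−x); from Straight it is 3x + 3(1−x).
Setting these equal: −10x + 5 = 3, so x = 1/5.
Therefore P1 plays Straight with probability 1 − 1/5 = 4/5.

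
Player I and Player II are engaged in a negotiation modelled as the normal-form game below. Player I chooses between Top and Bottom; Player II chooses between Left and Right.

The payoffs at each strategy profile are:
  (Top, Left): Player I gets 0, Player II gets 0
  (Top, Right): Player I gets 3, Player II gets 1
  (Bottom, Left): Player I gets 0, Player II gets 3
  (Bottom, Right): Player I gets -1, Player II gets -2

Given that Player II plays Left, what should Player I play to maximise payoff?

Against Left, Player I earns 0 from Top and 0 from Bottom.
So either strategy is a best response.

either — both Top and Bottom are best responses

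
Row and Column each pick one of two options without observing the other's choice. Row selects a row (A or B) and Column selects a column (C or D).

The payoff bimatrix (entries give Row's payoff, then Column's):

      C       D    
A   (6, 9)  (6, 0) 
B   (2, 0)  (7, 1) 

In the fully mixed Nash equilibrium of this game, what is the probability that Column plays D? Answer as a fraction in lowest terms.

Let y be the probability that Column plays C. In a completely mixed equilibrium, Row must be indifferent between A and B.
Row's expected payoff from A is 6y + 6(1−y); from B it is 2y + 7(1−y).
Setting these equal: 6 = −5y + 7, so y = 1/5.
Therefore Column plays D with probability 1 − 1/5 = 4/5.

4/5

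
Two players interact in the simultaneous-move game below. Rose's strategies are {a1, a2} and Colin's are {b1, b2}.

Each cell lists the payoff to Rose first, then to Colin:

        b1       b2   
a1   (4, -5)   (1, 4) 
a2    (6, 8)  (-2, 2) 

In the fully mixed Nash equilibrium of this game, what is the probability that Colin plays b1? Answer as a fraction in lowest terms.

Let q be the probability that Colin plays b1. In a completely mixed equilibrium, Rose must be indifferent between a1 and a2.
Rose's expected payoff from a1 is 4q + (1−q); from a2 it is 6q − 2(1−q).
Setting these equal: 3q + 1 = 8q − 2, so q = 3/5.

3/5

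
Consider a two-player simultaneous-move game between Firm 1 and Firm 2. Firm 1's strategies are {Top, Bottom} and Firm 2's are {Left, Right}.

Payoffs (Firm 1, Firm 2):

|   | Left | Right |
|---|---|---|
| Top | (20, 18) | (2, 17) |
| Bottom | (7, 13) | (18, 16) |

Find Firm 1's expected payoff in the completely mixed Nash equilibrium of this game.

346/29

First find y, the probability Firm 2 plays Left, from Firm 1's indifference between Top and Bottom: 20y + 2(1−y) = 7y + 18(1−y), giving y = 16/29.
Since Firm 1 is indifferent in equilibrium, Firm 1's expected payoff equals the payoff from either row against (16/29, 13/29). Using Top: 20(16/29) + 2(13/29) = 346/29.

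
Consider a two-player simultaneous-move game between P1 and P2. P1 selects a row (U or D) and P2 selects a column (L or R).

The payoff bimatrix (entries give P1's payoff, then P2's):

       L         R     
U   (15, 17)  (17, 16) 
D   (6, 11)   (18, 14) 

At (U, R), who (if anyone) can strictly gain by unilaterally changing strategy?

Both

P1 at (U, R) earns 17; deviating to D yields 18 — a strict improvement.
P2 earns 16; deviating to L yields 17 — a strict improvement.
Both P1 and P2 have strictly profitable deviations.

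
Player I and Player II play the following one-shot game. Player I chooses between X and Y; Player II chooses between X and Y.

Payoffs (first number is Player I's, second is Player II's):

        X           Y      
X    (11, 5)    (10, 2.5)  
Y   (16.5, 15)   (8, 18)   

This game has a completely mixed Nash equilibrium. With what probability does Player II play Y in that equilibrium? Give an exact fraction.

11/15

Let q be the probability that Player II plays X. In a completely mixed equilibrium, Player I must be indifferent between X and Y.
Player I's expected payoff from X is 11q + 10(1−q); from Y it is 16.5q + 8(1−q).
Setting these equal: q + 10 = 8.5q + 8, so q = 4/15.
Therefore Player II plays Y with probability 1 − 4/15 = 11/15.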